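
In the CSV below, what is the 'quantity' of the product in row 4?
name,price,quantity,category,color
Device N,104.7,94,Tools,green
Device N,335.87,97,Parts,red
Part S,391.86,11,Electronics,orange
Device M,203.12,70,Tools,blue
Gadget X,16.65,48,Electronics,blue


Query: Row 4 ('Device M'), column 'quantity'
Value: 70

70


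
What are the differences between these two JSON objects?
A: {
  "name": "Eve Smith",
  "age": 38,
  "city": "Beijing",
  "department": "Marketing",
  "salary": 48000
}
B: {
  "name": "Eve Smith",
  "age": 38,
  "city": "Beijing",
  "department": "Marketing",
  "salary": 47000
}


Comparing each field (in key order):
  name: same
  age: same
  city: same
  department: same
  salary: DIFFERENT
Differences:
  salary: 48000 -> 47000

1 field(s) changed

1 change: salary


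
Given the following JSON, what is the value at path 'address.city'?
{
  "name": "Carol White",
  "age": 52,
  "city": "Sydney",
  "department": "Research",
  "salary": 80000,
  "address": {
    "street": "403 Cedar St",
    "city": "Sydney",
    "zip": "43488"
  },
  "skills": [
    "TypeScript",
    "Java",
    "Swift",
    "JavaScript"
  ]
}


Query: address.city
Path: address -> city
Value: Sydney

Sydney


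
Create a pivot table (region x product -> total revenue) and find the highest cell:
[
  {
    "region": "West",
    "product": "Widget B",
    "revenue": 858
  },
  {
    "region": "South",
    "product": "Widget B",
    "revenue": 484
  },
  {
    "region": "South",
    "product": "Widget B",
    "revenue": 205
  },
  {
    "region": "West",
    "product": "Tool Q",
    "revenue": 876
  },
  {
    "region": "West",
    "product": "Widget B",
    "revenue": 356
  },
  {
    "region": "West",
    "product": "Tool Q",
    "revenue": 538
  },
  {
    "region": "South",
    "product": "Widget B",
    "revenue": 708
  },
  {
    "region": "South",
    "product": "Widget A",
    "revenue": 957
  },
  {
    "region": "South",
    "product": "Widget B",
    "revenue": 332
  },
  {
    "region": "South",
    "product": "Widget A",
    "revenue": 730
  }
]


Pivot: region (rows) x product (columns) -> total revenue

     Tool Q        Widget A      Widget B    
South            0          1687          1729  
West          1414             0          1214  

Highest: South / Widget B = $1729

South / Widget B = $1729


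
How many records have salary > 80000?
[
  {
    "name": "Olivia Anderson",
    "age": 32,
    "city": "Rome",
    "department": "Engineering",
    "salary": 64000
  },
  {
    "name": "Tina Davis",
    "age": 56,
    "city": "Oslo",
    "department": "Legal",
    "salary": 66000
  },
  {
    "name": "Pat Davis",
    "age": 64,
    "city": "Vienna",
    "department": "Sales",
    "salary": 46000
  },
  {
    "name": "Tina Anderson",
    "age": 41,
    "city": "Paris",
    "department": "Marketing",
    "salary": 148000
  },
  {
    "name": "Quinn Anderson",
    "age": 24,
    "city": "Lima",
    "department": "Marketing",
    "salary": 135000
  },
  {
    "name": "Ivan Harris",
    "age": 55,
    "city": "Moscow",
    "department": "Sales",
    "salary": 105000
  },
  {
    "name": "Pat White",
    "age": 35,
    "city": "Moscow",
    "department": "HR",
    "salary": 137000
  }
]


Data: 7 records
Condition: salary > 80000

Checking each record:
  Olivia Anderson: 64000
  Tina Davis: 66000
  Pat Davis: 46000
  Tina Anderson: 148000 MATCH
  Quinn Anderson: 135000 MATCH
  Ivan Harris: 105000 MATCH
  Pat White: 137000 MATCH

Count: 4

4


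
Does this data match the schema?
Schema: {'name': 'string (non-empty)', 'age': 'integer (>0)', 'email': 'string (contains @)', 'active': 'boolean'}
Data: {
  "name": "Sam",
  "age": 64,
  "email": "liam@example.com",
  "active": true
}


Validating each field against schema:
  name: OK (non-empty string)
  age: OK (positive integer)
  email: OK (string with @)
  active: OK (boolean)

Result: VALID

VALID


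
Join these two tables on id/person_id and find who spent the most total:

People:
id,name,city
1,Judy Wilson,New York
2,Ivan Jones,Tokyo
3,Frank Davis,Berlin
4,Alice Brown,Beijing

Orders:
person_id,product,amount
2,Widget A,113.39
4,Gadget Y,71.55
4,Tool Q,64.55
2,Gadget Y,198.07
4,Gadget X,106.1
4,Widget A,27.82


Join on: people.id = orders.person_id

Joined rows:
  Ivan Jones (Tokyo) bought Widget A for $113.39
  Alice Brown (Beijing) bought Gadget Y for $71.55
  Alice Brown (Beijing) bought Tool Q for $64.55
  Ivan Jones (Tokyo) bought Gadget Y for $198.07
  Alice Brown (Beijing) bought Gadget X for $106.1
  Alice Brown (Beijing) bought Widget A for $27.82

Total per person:
  Ivan Jones: $311.46
  Alice Brown: $270.02

Top spender: Ivan Jones ($311.46)

Ivan Jones ($311.46)


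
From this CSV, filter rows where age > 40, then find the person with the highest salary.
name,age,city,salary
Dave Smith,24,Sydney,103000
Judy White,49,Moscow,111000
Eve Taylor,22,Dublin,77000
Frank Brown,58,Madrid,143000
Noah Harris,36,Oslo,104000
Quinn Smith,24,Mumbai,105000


Filter: age > 40
Sort by: salary (descending)

Filtered records (2):
  Frank Brown, age 58, salary $143000
  Judy White, age 49, salary $111000

Highest salary: Frank Brown ($143000)

Frank Brown


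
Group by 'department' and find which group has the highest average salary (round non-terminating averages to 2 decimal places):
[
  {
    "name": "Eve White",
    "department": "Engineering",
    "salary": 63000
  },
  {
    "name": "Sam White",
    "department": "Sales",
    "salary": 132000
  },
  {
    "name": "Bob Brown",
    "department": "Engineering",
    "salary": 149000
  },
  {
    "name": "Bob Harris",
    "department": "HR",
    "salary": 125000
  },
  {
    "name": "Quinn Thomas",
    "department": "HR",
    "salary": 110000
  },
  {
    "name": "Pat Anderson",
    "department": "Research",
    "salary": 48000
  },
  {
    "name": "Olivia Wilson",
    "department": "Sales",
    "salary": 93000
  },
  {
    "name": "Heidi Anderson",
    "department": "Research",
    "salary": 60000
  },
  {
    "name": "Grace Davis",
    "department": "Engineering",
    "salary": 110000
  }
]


Group by: department

Groups:
  Engineering: 3 people, avg salary = 322000/3 ≈ $107333.33
  HR: 2 people, avg salary = 235000/2 = $117500
  Research: 2 people, avg salary = 108000/2 = $54000
  Sales: 2 people, avg salary = 225000/2 = $112500

Highest average salary: HR ($117500)

HR ($117500)


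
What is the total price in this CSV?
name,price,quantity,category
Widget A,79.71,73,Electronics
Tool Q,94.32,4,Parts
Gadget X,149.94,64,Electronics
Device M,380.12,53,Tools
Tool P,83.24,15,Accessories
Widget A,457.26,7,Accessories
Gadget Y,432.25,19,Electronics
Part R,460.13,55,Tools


Computing total price:
Values: [79.71, 94.32, 149.94, 380.12, 83.24, 457.26, 432.25, 460.13]
Sum = 2136.97

2136.97


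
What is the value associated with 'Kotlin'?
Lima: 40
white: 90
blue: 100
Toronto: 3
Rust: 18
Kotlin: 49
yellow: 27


Looking up key 'Kotlin'
Value: 49

49


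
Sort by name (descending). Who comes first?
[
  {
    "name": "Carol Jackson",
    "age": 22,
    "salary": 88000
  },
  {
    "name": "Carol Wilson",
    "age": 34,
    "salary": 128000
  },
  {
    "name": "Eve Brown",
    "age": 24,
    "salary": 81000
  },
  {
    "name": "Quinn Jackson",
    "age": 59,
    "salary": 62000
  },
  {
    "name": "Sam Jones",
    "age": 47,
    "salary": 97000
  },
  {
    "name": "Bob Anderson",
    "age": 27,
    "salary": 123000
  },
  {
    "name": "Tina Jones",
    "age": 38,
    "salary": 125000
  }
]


Sort by: name (descending)

Sorted order:
  1. Tina Jones (name = Tina Jones)
  2. Sam Jones (name = Sam Jones)
  3. Quinn Jackson (name = Quinn Jackson)
  4. Eve Brown (name = Eve Brown)
  5. Carol Wilson (name = Carol Wilson)
  6. Carol Jackson (name = Carol Jackson)
  7. Bob Anderson (name = Bob Anderson)

First: Tina Jones

Tina Jones


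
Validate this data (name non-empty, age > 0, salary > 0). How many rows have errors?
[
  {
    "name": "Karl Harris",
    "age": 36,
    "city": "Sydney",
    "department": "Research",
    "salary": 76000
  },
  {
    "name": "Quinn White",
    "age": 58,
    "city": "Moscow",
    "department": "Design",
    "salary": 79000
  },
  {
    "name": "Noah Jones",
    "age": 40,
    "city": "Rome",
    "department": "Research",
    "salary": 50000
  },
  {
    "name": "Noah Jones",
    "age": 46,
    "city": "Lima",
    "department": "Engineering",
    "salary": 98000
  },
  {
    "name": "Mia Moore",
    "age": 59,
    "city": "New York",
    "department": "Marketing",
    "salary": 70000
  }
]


Validating 5 records:
Rules: name non-empty, age > 0, salary > 0

  Row 1 (Karl Harris): OK
  Row 2 (Quinn White): OK
  Row 3 (Noah Jones): OK
  Row 4 (Noah Jones): OK
  Row 5 (Mia Moore): OK

Total errors: 0

0 errors


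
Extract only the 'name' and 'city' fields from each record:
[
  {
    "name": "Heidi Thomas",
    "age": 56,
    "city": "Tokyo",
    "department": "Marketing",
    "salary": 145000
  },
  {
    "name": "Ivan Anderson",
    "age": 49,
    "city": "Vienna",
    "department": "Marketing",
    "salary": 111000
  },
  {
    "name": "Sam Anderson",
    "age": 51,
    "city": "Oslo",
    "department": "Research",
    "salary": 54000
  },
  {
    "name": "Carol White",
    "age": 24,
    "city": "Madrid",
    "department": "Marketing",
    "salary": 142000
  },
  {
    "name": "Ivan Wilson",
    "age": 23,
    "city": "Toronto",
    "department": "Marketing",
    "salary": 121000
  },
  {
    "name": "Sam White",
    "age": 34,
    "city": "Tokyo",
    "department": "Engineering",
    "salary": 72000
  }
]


Original: 6 records with fields: name, age, city, department, salary
Keep: ['name', 'city']
Drop: ['age', 'department', 'salary']
Result: 6 records, 2 fields each

[
  {
    "name": "Heidi Thomas",
    "city": "Tokyo"
  },
  {
    "name": "Ivan Anderson",
    "city": "Vienna"
  },
  {
    "name": "Sam Anderson",
    "city": "Oslo"
  },
  {
    "name": "Carol White",
    "city": "Madrid"
  },
  {
    "name": "Ivan Wilson",
    "city": "Toronto"
  },
  {
    "name": "Sam White",
    "city": "Tokyo"
  }
]


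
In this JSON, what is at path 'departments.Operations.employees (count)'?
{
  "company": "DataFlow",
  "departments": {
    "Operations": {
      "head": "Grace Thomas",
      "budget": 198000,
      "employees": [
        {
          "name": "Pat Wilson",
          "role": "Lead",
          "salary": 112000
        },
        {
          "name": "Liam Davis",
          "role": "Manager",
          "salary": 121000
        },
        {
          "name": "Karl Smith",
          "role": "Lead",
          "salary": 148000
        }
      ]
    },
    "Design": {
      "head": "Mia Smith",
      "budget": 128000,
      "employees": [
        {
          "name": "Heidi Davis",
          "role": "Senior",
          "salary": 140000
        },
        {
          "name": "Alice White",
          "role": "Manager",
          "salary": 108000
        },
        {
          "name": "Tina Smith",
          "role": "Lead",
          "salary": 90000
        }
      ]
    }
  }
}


Path: departments.Operations.employees (count)

Navigate:
  -> departments
  -> Operations
  -> employees (array, length 3)

3


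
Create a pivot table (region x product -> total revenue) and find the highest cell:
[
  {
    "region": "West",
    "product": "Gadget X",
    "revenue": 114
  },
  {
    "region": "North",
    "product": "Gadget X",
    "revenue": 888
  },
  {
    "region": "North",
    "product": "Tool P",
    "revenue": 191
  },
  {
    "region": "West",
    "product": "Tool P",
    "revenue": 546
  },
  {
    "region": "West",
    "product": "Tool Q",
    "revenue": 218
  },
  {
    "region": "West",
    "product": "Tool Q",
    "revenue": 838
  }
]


Pivot: region (rows) x product (columns) -> total revenue

     Gadget X      Tool P        Tool Q      
North          888           191             0  
West           114           546          1056  

Highest: West / Tool Q = $1056

West / Tool Q = $1056


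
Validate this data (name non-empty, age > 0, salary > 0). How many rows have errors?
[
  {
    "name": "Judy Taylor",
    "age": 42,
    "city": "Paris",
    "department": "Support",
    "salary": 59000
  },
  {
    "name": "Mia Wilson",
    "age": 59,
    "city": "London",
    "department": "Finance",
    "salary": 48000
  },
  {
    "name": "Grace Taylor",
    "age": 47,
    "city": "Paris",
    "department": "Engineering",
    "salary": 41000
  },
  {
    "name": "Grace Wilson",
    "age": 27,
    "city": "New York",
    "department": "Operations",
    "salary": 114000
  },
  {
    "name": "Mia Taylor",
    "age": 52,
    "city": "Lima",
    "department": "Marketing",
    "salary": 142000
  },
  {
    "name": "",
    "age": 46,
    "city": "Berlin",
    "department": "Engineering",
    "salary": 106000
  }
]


Validating 6 records:
Rules: name non-empty, age > 0, salary > 0

  Row 1 (Judy Taylor): OK
  Row 2 (Mia Wilson): OK
  Row 3 (Grace Taylor): OK
  Row 4 (Grace Wilson): OK
  Row 5 (Mia Taylor): OK
  Row 6 (???): empty name

Total errors: 1

1 errors


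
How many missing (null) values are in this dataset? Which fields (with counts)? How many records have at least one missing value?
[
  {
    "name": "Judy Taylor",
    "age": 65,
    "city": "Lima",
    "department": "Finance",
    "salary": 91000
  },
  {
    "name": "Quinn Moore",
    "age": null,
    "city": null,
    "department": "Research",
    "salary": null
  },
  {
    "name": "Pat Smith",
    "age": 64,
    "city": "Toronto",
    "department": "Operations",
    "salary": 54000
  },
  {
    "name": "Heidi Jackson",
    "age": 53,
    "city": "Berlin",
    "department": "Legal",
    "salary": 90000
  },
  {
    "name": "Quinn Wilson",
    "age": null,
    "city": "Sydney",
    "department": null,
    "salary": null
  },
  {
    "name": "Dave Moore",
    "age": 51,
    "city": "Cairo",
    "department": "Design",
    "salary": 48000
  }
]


Checking for missing (null) values in 6 records:

  Judy Taylor: complete
  Quinn Moore: age, city, salary
  Pat Smith: complete
  Heidi Jackson: complete
  Quinn Wilson: age, department, salary
  Dave Moore: complete

Per field:
  name: 0 missing
  age: 2 missing
  city: 1 missing
  department: 1 missing
  salary: 2 missing

Total missing values: 6
Records with any missing: 2

6 missing values (age: 2, city: 1, department: 1, salary: 2); 2 incomplete records


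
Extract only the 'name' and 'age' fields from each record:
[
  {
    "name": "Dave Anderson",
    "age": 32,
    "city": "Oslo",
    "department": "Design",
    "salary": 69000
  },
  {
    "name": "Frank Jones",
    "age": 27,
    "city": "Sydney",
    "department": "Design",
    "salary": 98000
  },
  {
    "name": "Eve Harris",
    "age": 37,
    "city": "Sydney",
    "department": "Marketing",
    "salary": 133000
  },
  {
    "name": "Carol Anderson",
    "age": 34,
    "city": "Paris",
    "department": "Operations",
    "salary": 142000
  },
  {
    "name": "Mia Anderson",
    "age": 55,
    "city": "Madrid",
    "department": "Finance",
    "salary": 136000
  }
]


Original: 5 records with fields: name, age, city, department, salary
Keep: ['name', 'age']
Drop: ['city', 'department', 'salary']
Result: 5 records, 2 fields each

[
  {
    "name": "Dave Anderson",
    "age": 32
  },
  {
    "name": "Frank Jones",
    "age": 27
  },
  {
    "name": "Eve Harris",
    "age": 37
  },
  {
    "name": "Carol Anderson",
    "age": 34
  },
  {
    "name": "Mia Anderson",
    "age": 55
  }
]


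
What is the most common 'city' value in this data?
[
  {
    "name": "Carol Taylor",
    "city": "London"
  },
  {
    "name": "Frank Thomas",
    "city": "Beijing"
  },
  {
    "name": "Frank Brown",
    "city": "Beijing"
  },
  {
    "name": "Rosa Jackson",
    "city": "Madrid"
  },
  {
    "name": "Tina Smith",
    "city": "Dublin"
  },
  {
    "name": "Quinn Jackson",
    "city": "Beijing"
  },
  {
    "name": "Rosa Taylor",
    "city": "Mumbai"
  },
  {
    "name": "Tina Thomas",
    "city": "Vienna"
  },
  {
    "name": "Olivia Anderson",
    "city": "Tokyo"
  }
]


Counting 'city' values across 9 records:

  Beijing: 3 ###
  London: 1 #
  Madrid: 1 #
  Dublin: 1 #
  Mumbai: 1 #
  Vienna: 1 #
  Tokyo: 1 #

Most common: Beijing (3 times)

Beijing (3 times)


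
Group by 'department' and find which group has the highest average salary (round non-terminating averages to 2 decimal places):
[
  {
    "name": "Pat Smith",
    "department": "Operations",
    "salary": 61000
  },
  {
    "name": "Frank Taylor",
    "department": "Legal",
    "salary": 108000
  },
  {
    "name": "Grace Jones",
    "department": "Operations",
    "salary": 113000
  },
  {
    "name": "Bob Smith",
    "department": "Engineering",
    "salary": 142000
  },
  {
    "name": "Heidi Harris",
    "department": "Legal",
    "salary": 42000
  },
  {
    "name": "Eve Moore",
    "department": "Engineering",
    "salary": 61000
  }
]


Group by: department

Groups:
  Engineering: 2 people, avg salary = 203000/2 = $101500
  Legal: 2 people, avg salary = 150000/2 = $75000
  Operations: 2 people, avg salary = 174000/2 = $87000

Highest average salary: Engineering ($101500)

Engineering ($101500)


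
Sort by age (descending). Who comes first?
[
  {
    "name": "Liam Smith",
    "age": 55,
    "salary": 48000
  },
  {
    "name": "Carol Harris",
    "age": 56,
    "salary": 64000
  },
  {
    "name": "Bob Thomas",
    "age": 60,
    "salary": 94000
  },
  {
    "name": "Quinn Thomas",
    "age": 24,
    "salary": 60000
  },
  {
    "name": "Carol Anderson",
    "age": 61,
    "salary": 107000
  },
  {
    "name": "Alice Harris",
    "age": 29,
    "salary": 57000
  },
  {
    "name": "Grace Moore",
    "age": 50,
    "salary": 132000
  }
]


Sort by: age (descending)

Sorted order:
  1. Carol Anderson (age = 61)
  2. Bob Thomas (age = 60)
  3. Carol Harris (age = 56)
  4. Liam Smith (age = 55)
  5. Grace Moore (age = 50)
  6. Alice Harris (age = 29)
  7. Quinn Thomas (age = 24)

First: Carol Anderson

Carol Anderson


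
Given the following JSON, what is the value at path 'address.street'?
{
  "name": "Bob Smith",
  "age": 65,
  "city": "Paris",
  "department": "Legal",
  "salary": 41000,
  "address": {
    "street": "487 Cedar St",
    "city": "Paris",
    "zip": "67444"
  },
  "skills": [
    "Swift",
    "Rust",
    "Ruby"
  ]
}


Query: address.street
Path: address -> street
Value: 487 Cedar St

487 Cedar St


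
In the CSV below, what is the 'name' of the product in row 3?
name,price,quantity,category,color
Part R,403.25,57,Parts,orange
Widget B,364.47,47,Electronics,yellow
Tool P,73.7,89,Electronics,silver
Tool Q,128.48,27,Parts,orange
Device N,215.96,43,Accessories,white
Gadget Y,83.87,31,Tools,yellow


Query: Row 3 ('Tool P'), column 'name'
Value: Tool P

Tool P


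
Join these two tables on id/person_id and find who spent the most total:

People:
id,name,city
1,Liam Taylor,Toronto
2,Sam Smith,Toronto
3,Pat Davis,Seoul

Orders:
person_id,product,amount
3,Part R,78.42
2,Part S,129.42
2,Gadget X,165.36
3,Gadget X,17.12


Join on: people.id = orders.person_id

Joined rows:
  Pat Davis (Seoul) bought Part R for $78.42
  Sam Smith (Toronto) bought Part S for $129.42
  Sam Smith (Toronto) bought Gadget X for $165.36
  Pat Davis (Seoul) bought Gadget X for $17.12

Total per person:
  Sam Smith: $294.78
  Pat Davis: $95.54

Top spender: Sam Smith ($294.78)

Sam Smith ($294.78)


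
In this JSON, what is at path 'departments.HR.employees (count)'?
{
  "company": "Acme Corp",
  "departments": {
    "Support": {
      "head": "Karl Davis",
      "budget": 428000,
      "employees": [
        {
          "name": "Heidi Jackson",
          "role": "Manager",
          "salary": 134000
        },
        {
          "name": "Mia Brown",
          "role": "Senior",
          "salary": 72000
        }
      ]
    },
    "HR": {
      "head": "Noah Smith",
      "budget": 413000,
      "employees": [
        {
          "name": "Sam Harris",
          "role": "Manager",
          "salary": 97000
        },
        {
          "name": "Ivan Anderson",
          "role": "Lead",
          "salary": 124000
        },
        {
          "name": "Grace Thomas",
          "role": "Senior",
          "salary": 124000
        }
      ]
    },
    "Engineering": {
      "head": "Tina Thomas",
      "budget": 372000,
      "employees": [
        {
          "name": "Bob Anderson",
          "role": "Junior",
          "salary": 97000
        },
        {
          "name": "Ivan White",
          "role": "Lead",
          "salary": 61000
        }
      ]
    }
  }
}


Path: departments.HR.employees (count)

Navigate:
  -> departments
  -> HR
  -> employees (array, length 3)

3


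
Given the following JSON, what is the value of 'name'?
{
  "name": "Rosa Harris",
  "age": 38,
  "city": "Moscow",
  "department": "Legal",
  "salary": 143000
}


Looking up field 'name'
Value: Rosa Harris

Rosa Harris


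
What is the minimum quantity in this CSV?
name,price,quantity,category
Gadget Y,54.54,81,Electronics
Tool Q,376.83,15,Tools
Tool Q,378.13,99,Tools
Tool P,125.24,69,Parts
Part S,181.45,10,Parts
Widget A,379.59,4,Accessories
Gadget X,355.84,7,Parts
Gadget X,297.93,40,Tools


Computing minimum quantity:
Values: [81, 15, 99, 69, 10, 4, 7, 40]
Min = 4

4


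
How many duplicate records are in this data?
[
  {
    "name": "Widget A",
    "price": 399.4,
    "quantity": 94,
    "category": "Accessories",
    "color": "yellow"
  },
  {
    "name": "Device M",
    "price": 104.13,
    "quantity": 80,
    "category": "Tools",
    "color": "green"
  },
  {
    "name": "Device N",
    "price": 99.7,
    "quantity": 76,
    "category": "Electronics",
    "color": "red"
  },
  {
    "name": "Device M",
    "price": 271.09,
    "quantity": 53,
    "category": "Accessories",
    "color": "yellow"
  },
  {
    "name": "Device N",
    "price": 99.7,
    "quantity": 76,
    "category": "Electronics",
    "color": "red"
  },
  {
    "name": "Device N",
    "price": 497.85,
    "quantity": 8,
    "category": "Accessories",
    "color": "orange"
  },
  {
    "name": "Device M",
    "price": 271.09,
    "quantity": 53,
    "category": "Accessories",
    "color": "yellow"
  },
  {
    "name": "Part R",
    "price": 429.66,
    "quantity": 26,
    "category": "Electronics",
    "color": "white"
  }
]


Checking 8 records for duplicates:

  Row 1: Widget A ($399.4, qty 94)
  Row 2: Device M ($104.13, qty 80)
  Row 3: Device N ($99.7, qty 76)
  Row 4: Device M ($271.09, qty 53)
  Row 5: Device N ($99.7, qty 76) <-- DUPLICATE
  Row 6: Device N ($497.85, qty 8)
  Row 7: Device M ($271.09, qty 53) <-- DUPLICATE
  Row 8: Part R ($429.66, qty 26)

Duplicates found: 2
Unique records: 6

2 duplicates, 6 unique


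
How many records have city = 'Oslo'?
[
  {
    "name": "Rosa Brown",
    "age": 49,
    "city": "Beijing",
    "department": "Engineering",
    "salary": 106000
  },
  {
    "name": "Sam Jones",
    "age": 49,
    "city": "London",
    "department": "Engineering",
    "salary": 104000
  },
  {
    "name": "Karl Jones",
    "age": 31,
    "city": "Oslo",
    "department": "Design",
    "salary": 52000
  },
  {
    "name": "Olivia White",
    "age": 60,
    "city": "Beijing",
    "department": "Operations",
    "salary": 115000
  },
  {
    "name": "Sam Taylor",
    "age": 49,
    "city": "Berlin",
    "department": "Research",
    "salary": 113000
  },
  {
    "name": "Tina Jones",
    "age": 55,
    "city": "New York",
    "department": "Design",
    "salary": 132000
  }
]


Data: 6 records
Condition: city = 'Oslo'

Checking each record:
  Rosa Brown: Beijing
  Sam Jones: London
  Karl Jones: Oslo MATCH
  Olivia White: Beijing
  Sam Taylor: Berlin
  Tina Jones: New York

Count: 1

1


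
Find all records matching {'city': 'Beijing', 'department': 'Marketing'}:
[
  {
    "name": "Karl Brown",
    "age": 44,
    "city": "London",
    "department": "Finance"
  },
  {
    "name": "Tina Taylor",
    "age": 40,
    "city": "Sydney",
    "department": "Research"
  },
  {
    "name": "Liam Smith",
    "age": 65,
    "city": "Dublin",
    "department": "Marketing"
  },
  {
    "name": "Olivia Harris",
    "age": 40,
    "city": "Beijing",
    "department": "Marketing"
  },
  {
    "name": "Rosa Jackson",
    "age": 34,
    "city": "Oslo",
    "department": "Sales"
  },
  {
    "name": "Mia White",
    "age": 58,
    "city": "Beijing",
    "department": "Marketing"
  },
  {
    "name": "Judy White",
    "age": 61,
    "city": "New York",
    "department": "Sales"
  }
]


Search criteria: {'city': 'Beijing', 'department': 'Marketing'}

Checking 7 records:
  Karl Brown: {city: London, department: Finance}
  Tina Taylor: {city: Sydney, department: Research}
  Liam Smith: {city: Dublin, department: Marketing}
  Olivia Harris: {city: Beijing, department: Marketing} <-- MATCH
  Rosa Jackson: {city: Oslo, department: Sales}
  Mia White: {city: Beijing, department: Marketing} <-- MATCH
  Judy White: {city: New York, department: Sales}

Matches: ["Olivia Harris", "Mia White"]

["Olivia Harris", "Mia White"]


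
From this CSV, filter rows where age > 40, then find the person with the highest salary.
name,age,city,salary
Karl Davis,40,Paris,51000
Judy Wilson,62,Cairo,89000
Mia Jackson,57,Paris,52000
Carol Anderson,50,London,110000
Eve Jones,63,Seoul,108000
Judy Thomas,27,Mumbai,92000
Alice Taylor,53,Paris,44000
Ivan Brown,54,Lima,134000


Filter: age > 40
Sort by: salary (descending)

Filtered records (6):
  Ivan Brown, age 54, salary $134000
  Carol Anderson, age 50, salary $110000
  Eve Jones, age 63, salary $108000
  Judy Wilson, age 62, salary $89000
  Mia Jackson, age 57, salary $52000
  Alice Taylor, age 53, salary $44000

Highest salary: Ivan Brown ($134000)

Ivan Brown


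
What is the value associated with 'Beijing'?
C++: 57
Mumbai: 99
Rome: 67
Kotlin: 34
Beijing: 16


Looking up key 'Beijing'
Value: 16

16


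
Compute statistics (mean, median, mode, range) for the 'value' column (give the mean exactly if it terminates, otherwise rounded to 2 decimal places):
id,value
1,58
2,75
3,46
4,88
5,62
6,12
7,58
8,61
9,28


Data: [58, 75, 46, 88, 62, 12, 58, 61, 28]
Count: 9
Sum: 488
Mean: 488/9 ≈ 54.22 (rounded to 2 decimal places)
Sorted: [12, 28, 46, 58, 58, 61, 62, 75, 88]
Median: 58.0
Mode: 58 (2 times)
Range: 88 - 12 = 76
Min: 12, Max: 88

mean≈54.22, median=58.0, mode=58, range=76


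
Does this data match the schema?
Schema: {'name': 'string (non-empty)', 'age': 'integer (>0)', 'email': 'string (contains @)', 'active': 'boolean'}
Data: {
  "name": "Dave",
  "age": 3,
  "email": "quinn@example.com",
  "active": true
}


Validating each field against schema:
  name: OK (non-empty string)
  age: OK (positive integer)
  email: OK (string with @)
  active: OK (boolean)

Result: VALID

VALID


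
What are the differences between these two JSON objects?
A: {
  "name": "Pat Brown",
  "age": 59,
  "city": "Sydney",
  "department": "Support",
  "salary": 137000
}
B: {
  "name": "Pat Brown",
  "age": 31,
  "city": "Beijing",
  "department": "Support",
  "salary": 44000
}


Comparing each field (in key order):
  name: same
  age: DIFFERENT
  city: DIFFERENT
  department: same
  salary: DIFFERENT
Differences:
  age: 59 -> 31
  city: Sydney -> Beijing
  salary: 137000 -> 44000

3 field(s) changed

3 changes: age, city, salary


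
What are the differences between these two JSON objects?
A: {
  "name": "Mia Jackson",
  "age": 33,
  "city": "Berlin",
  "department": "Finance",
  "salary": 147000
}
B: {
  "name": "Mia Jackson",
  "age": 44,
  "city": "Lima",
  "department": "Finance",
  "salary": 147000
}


Comparing each field (in key order):
  name: same
  age: DIFFERENT
  city: DIFFERENT
  department: same
  salary: same
Differences:
  age: 33 -> 44
  city: Berlin -> Lima

2 field(s) changed

2 changes: age, city


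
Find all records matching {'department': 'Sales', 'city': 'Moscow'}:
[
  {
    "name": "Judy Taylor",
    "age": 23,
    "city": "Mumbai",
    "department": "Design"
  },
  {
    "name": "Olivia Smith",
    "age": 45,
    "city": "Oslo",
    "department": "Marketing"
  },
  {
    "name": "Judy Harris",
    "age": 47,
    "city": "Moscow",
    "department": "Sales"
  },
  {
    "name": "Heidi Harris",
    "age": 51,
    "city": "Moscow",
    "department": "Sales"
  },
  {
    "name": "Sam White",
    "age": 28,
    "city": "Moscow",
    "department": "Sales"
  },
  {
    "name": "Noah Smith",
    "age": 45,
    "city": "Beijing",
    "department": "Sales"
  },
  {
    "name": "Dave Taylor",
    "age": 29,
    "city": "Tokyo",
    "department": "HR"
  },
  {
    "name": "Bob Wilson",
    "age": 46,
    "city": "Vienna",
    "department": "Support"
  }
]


Search criteria: {'department': 'Sales', 'city': 'Moscow'}

Checking 8 records:
  Judy Taylor: {department: Design, city: Mumbai}
  Olivia Smith: {department: Marketing, city: Oslo}
  Judy Harris: {department: Sales, city: Moscow} <-- MATCH
  Heidi Harris: {department: Sales, city: Moscow} <-- MATCH
  Sam White: {department: Sales, city: Moscow} <-- MATCH
  Noah Smith: {department: Sales, city: Beijing}
  Dave Taylor: {department: HR, city: Tokyo}
  Bob Wilson: {department: Support, city: Vienna}

Matches: ["Judy Harris", "Heidi Harris", "Sam White"]

["Judy Harris", "Heidi Harris", "Sam White"]


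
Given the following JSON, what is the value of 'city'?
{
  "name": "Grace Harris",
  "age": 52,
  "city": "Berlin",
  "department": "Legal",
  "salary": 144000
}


Looking up field 'city'
Value: Berlin

Berlin


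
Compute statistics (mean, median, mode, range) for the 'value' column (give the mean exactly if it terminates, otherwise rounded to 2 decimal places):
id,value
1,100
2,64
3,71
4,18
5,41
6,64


Data: [100, 64, 71, 18, 41, 64]
Count: 6
Sum: 358
Mean: 358/6 ≈ 59.67 (rounded to 2 decimal places)
Sorted: [18, 41, 64, 64, 71, 100]
Median: 64.0
Mode: 64 (2 times)
Range: 100 - 18 = 82
Min: 18, Max: 100

mean≈59.67, median=64.0, mode=64, range=82


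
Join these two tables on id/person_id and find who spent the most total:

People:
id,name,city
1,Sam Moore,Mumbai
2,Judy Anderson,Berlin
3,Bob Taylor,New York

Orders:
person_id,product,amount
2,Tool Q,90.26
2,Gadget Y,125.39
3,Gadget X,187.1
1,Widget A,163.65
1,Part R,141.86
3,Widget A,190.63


Join on: people.id = orders.person_id

Joined rows:
  Judy Anderson (Berlin) bought Tool Q for $90.26
  Judy Anderson (Berlin) bought Gadget Y for $125.39
  Bob Taylor (New York) bought Gadget X for $187.1
  Sam Moore (Mumbai) bought Widget A for $163.65
  Sam Moore (Mumbai) bought Part R for $141.86
  Bob Taylor (New York) bought Widget A for $190.63

Total per person:
  Bob Taylor: $377.73
  Sam Moore: $305.51
  Judy Anderson: $215.65

Top spender: Bob Taylor ($377.73)

Bob Taylor ($377.73)


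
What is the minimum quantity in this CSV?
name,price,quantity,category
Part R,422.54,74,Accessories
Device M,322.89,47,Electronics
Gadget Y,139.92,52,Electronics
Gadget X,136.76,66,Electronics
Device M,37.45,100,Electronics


Computing minimum quantity:
Values: [74, 47, 52, 66, 100]
Min = 47

47


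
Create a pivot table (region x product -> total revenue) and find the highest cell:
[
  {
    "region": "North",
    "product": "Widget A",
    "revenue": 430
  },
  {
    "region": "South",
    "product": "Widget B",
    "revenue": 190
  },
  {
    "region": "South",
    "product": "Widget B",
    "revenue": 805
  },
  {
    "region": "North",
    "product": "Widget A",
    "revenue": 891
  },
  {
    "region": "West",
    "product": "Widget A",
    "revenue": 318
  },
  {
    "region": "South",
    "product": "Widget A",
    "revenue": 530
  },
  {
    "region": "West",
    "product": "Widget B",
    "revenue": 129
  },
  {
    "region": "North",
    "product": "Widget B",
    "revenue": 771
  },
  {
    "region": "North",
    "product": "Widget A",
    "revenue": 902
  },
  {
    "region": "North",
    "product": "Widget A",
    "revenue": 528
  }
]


Pivot: region (rows) x product (columns) -> total revenue

     Widget A      Widget B    
North         2751           771  
South          530           995  
West           318           129  

Highest: North / Widget A = $2751

North / Widget A = $2751


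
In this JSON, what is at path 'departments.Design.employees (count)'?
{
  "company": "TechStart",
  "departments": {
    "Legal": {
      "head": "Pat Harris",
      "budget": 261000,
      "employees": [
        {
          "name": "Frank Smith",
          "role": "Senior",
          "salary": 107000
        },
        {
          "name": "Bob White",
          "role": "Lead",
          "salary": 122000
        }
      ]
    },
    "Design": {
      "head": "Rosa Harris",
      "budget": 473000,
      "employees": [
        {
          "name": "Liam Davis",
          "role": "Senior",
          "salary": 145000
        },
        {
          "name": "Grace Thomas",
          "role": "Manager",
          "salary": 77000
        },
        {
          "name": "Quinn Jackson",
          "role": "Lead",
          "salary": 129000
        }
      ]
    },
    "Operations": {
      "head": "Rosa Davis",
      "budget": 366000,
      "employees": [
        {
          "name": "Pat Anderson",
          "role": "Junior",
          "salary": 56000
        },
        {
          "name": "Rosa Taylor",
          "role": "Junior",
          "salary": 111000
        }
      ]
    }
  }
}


Path: departments.Design.employees (count)

Navigate:
  -> departments
  -> Design
  -> employees (array, length 3)

3


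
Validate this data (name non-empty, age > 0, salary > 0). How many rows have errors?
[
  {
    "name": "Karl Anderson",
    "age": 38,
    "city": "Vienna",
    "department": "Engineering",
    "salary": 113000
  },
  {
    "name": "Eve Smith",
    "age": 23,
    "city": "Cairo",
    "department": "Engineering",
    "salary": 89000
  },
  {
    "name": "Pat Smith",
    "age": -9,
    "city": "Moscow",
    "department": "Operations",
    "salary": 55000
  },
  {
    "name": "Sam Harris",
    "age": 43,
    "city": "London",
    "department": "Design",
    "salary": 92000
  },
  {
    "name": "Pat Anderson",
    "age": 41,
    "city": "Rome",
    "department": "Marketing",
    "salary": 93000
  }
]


Validating 5 records:
Rules: name non-empty, age > 0, salary > 0

  Row 1 (Karl Anderson): OK
  Row 2 (Eve Smith): OK
  Row 3 (Pat Smith): negative age: -9
  Row 4 (Sam Harris): OK
  Row 5 (Pat Anderson): OK

Total errors: 1

1 errors


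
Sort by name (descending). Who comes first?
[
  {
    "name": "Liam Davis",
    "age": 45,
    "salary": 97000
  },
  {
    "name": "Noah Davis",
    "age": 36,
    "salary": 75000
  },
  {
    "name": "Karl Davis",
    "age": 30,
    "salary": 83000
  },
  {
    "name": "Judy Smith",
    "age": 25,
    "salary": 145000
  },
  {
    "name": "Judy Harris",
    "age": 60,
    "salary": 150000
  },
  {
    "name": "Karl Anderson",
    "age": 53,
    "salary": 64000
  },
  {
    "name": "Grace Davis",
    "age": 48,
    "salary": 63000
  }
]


Sort by: name (descending)

Sorted order:
  1. Noah Davis (name = Noah Davis)
  2. Liam Davis (name = Liam Davis)
  3. Karl Davis (name = Karl Davis)
  4. Karl Anderson (name = Karl Anderson)
  5. Judy Smith (name = Judy Smith)
  6. Judy Harris (name = Judy Harris)
  7. Grace Davis (name = Grace Davis)

First: Noah Davis

Noah Davis


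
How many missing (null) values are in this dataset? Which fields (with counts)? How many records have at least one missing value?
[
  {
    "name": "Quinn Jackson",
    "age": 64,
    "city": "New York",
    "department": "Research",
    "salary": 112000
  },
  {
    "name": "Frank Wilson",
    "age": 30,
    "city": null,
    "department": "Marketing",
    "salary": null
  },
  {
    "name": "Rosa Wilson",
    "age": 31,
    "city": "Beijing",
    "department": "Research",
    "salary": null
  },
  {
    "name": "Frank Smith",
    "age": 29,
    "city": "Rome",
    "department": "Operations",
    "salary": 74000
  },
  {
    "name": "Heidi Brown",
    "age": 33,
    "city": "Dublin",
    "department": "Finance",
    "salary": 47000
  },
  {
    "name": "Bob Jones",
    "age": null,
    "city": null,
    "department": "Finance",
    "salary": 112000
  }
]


Checking for missing (null) values in 6 records:

  Quinn Jackson: complete
  Frank Wilson: city, salary
  Rosa Wilson: salary
  Frank Smith: complete
  Heidi Brown: complete
  Bob Jones: age, city

Per field:
  name: 0 missing
  age: 1 missing
  city: 2 missing
  department: 0 missing
  salary: 2 missing

Total missing values: 5
Records with any missing: 3

5 missing values (age: 1, city: 2, salary: 2); 3 incomplete records


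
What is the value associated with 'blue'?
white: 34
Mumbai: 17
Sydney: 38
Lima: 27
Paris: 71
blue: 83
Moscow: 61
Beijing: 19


Looking up key 'blue'
Value: 83

83


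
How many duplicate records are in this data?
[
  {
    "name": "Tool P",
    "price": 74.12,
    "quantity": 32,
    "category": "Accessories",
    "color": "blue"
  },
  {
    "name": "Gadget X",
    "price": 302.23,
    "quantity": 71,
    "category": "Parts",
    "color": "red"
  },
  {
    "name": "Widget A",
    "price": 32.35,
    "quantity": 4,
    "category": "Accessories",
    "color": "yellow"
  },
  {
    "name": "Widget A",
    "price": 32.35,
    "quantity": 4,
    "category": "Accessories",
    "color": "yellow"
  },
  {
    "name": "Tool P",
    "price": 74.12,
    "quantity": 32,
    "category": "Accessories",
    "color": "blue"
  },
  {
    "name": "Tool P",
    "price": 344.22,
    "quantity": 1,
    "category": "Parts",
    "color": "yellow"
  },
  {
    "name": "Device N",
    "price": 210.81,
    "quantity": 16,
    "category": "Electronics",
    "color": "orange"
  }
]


Checking 7 records for duplicates:

  Row 1: Tool P ($74.12, qty 32)
  Row 2: Gadget X ($302.23, qty 71)
  Row 3: Widget A ($32.35, qty 4)
  Row 4: Widget A ($32.35, qty 4) <-- DUPLICATE
  Row 5: Tool P ($74.12, qty 32) <-- DUPLICATE
  Row 6: Tool P ($344.22, qty 1)
  Row 7: Device N ($210.81, qty 16)

Duplicates found: 2
Unique records: 5

2 duplicates, 5 unique


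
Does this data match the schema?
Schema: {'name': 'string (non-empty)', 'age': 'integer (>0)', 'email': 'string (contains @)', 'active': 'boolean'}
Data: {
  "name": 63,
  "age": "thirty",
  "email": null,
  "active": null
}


Validating each field against schema:
  name: FAIL (63 is not a string)
  age: FAIL ("thirty" is not an integer)
  email: FAIL (null is not a string)
  active: FAIL (null is not a boolean)

Result: INVALID (4 errors: name, age, email, active)

INVALID (4 errors: name, age, email, active)


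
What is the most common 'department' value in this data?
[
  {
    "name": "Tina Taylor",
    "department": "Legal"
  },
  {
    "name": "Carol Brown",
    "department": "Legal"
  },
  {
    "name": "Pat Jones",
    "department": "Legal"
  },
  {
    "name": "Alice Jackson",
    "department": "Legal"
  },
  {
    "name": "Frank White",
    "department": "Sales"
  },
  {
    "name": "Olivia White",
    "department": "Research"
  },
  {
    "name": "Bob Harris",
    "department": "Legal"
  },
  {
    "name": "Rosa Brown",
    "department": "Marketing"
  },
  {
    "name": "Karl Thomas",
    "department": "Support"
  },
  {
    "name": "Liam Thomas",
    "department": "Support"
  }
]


Counting 'department' values across 10 records:

  Legal: 5 #####
  Support: 2 ##
  Sales: 1 #
  Research: 1 #
  Marketing: 1 #

Most common: Legal (5 times)

Legal (5 times)


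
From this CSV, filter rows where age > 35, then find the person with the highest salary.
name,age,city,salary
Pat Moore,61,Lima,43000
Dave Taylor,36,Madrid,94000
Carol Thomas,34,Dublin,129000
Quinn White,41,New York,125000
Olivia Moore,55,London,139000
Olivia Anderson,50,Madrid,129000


Filter: age > 35
Sort by: salary (descending)

Filtered records (5):
  Olivia Moore, age 55, salary $139000
  Olivia Anderson, age 50, salary $129000
  Quinn White, age 41, salary $125000
  Dave Taylor, age 36, salary $94000
  Pat Moore, age 61, salary $43000

Highest salary: Olivia Moore ($139000)

Olivia Moore


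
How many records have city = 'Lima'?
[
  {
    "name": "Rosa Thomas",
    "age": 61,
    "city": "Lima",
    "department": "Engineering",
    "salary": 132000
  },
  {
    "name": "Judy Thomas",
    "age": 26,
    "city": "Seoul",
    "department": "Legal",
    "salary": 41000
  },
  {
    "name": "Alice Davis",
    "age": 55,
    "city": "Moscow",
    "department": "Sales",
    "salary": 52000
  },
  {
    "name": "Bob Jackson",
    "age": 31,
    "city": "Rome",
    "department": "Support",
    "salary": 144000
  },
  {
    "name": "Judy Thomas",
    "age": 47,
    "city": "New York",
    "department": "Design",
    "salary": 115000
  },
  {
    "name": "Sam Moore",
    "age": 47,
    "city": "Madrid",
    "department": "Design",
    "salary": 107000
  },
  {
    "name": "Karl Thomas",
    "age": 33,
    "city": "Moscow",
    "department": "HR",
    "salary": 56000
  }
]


Data: 7 records
Condition: city = 'Lima'

Checking each record:
  Rosa Thomas: Lima MATCH
  Judy Thomas: Seoul
  Alice Davis: Moscow
  Bob Jackson: Rome
  Judy Thomas: New York
  Sam Moore: Madrid
  Karl Thomas: Moscow

Count: 1

1
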